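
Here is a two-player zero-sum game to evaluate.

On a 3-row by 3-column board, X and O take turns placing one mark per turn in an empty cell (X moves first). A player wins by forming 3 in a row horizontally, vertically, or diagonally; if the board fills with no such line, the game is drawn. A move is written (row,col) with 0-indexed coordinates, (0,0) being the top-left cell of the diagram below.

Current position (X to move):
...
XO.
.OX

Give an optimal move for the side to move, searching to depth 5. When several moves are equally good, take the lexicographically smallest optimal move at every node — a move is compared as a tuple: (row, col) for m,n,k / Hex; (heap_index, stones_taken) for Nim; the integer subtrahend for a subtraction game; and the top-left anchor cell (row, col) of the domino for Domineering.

ply 1, X at .../XO./.OX | (0,0)=-1→X../XO./.OX; (0,1)=+0→.X./XO./.OX*; (0,2)=-1→..X/XO./.OX; (1,2)=-1→.../XOX/.OX; (2,0)=-1→.../XO./XOX
ply 2, O at .X./XO./.OX | (0,0)=+0→OX./XO./.OX*; (0,2)=+0→.XO/XO./.OX; (1,2)=-1→.X./XOO/.OX; (2,0)=-1→.X./XO./OOX
ply 3, X at OX./XO./.OX | (0,2)=+0→OXX/XO./.OX*; (1,2)=+0→OX./XOX/.OX; (2,0)=+0→OX./XO./XOX
ply 4, O at OXX/XO./.OX | (1,2)=+0→OXX/XOO/.OX*; (2,0)=-1→OXX/XO./OOX
ply 5, X at OXX/XOO/.OX | (2,0)=+0→OXX/XOO/XOX*
ply 6: OXX/XOO/XOX is terminal +0 (O); from .../XO./.OX depth 5

X's best at [.../XO./.OX]: (0,1)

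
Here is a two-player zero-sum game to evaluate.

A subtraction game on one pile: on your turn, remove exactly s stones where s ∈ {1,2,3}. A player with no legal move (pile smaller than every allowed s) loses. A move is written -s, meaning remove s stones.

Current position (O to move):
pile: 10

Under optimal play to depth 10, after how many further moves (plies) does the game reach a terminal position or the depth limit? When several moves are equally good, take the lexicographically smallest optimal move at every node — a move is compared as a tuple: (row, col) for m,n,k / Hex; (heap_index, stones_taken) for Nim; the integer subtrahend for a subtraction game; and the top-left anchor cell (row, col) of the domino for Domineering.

PV length from [10]: 5 plies

p1 O@[10]: -1[9]-1 -2[8]+1* -3[7]-1
p2 X@[8]: -1[7]-1* -2[6]-1 -3[5]-1
p3 O@[7]: -1[6]-1 -2[5]-1 -3[4]+1*
p4 X@[4]: -1[3]-1* -2[2]-1 -3[1]-1
p5 O@[3]: -1[2]-1 -2[1]-1 -3[0]+1*
p6 X@[0] terminal -1; root [10] d10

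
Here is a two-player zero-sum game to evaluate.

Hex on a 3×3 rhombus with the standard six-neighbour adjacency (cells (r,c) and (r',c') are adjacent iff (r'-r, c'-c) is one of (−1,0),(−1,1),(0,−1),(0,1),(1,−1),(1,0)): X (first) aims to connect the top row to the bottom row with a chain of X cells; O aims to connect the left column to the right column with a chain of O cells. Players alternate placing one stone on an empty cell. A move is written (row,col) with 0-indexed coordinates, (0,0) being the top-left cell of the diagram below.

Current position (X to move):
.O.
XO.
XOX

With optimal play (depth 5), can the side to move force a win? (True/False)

[.O./XO./XOX] X move#1: (0,0):+1/XO./XO./XOX*, (0,2):+1/.OX/XO./XOX, (1,2):+1/.O./XOX/XOX
[XO./XO./XOX] end (terminal -1, O#2); searched .O./XO./XOX to 5

X winning at [.O./XO./XOX]: True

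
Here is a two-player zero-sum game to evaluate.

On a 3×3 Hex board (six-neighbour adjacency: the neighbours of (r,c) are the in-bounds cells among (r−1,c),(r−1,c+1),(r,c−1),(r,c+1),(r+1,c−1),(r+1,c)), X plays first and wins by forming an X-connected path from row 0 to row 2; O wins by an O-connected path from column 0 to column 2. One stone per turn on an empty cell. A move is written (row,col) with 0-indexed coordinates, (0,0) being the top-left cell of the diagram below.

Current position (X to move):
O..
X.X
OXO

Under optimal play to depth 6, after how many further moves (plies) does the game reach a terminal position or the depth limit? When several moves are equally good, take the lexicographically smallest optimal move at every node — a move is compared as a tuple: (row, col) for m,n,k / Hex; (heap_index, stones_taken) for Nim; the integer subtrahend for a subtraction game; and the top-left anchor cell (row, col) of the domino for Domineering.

PV length from [O../X.X/OXO]: 3 plies

ply 1, X at O../X.X/OXO | (0,1)=+1→OX./X.X/OXO*; (0,2)=+1→O.X/X.X/OXO; (1,1)=+1→O../XXX/OXO
ply 2, O at OX./X.X/OXO | (0,2)=-1→OXO/X.X/OXO*; (1,1)=-1→OX./XOX/OXO
ply 3, X at OXO/X.X/OXO | (1,1)=+1→OXO/XXX/OXO*
ply 4: OXO/XXX/OXO is terminal -1 (O); from O../X.X/OXO depth 6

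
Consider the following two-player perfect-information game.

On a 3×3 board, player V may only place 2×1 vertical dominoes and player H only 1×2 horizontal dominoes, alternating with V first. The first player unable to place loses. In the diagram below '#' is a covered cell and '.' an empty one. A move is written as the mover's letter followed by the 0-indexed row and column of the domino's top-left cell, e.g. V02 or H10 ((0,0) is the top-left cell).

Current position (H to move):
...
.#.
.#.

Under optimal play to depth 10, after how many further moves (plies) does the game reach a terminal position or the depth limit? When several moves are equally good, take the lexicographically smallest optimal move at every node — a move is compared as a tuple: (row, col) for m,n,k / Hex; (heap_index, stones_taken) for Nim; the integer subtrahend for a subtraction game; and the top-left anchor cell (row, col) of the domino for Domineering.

PV length from [.../.#./.#.]: 2 plies

[.../.#./.#.] H move#1: H00:-1/##./.#./.#.*, H01:-1/.##/.#./.#.
[##./.#./.#.] V move#2: V02:+1/###/.##/.#.*, V10:+1/##./##./##., V12:+1/##./.##/.##
[###/.##/.#.] end (terminal -1, H#3); searched .../.#./.#. to 10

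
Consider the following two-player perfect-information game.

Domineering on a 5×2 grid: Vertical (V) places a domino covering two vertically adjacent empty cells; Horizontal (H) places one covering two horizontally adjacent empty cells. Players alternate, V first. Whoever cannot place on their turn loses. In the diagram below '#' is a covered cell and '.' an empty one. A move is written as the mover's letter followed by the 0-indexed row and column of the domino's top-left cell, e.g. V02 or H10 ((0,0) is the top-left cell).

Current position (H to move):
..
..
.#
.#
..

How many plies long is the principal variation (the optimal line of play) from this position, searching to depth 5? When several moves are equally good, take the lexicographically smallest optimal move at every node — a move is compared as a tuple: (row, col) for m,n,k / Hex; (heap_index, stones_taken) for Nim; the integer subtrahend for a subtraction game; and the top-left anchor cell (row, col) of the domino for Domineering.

p1 H@[../../.#/.#/..]: H00[##/../.#/.#/..]+1* H10[../##/.#/.#/..]+1 H40[../../.#/.#/##]-1
p2 V@[##/../.#/.#/..]: V10[##/#./##/.#/..]-1* V20[##/../##/##/..]-1 V30[##/../.#/##/#.]-1
p3 H@[##/#./##/.#/..]: H40[##/#./##/.#/##]+1*
p4 V@[##/#./##/.#/##] terminal -1; root [../../.#/.#/..] d5

PV length from [../../.#/.#/..]: 3 plies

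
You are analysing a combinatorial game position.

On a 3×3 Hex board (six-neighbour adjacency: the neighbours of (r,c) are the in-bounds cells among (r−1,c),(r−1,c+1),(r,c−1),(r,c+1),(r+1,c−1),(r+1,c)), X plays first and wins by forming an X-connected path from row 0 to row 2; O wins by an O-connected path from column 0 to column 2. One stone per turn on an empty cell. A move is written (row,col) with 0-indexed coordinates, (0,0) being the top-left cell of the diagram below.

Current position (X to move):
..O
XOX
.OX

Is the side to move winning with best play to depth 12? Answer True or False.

ply 1, X at ..O/XOX/.OX | (0,0)=-1→X.O/XOX/.OX; (0,1)=-1→.XO/XOX/.OX; (2,0)=+1→..O/XOX/XOX*
ply 2, O at ..O/XOX/XOX | (0,0)=-1→O.O/XOX/XOX*; (0,1)=-1→.OO/XOX/XOX
ply 3, X at O.O/XOX/XOX | (0,1)=+1→OXO/XOX/XOX*
ply 4: OXO/XOX/XOX is terminal -1 (O); from ..O/XOX/.OX depth 12

X winning at [..O/XOX/.OX]: True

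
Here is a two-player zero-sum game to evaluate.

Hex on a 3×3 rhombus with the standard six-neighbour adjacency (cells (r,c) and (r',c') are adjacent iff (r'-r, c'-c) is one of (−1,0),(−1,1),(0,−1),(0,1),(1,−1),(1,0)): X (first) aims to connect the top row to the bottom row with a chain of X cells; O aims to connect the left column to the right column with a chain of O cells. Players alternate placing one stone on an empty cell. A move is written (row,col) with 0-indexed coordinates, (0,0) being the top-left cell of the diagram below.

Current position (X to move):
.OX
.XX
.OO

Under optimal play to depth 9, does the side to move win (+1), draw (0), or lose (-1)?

ply 1, X at .OX/.XX/.OO | (0,0)=-1→XOX/.XX/.OO; (1,0)=-1→.OX/XXX/.OO; (2,0)=+1→.OX/.XX/XOO*
ply 2: .OX/.XX/XOO is terminal -1 (O); from .OX/.XX/.OO depth 9

value(.OX/.XX/.OO, X) = +1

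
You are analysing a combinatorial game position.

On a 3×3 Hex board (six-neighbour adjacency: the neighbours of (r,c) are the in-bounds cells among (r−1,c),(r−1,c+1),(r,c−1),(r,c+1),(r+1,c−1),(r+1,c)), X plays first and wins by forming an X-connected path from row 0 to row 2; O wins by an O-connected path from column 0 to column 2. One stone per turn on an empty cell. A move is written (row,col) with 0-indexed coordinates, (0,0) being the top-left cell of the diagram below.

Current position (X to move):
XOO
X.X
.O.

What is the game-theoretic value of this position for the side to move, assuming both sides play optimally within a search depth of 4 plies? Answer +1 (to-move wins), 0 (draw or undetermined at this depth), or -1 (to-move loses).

[XOO/X.X/.O.] X move#1: (1,1):+1/XOO/XXX/.O.*, (2,0):+1/XOO/X.X/XO., (2,2):+1/XOO/X.X/.OX
[XOO/XXX/.O.] O move#2: (2,0):-1/XOO/XXX/OO.*, (2,2):-1/XOO/XXX/.OO
[XOO/XXX/OO.] X move#3: (2,2):+1/XOO/XXX/OOX*
[XOO/XXX/OOX] end (terminal -1, O#4); searched XOO/X.X/.O. to 4

value(XOO/X.X/.O., X) = +1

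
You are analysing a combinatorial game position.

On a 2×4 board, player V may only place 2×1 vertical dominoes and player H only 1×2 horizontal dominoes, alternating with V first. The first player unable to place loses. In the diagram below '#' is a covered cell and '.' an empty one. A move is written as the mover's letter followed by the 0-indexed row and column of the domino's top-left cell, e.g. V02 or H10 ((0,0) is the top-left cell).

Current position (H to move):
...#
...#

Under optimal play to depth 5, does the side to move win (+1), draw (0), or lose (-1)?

p1 H@[...#/...#]: H00[##.#/...#]+1* H01[.###/...#]+1 H10[...#/##.#]+1 H11[...#/.###]+1
p2 V@[##.#/...#]: V02[####/..##]-1*
p3 H@[####/..##]: H10[####/####]+1*
p4 V@[####/####] terminal -1; root [...#/...#] d5

value(...#/...#, H) = +1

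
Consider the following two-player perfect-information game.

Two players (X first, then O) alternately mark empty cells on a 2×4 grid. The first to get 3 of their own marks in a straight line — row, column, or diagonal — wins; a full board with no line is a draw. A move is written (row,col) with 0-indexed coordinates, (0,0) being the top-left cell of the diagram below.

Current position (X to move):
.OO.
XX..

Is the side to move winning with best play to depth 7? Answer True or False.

X winning at [.OO./XX..]: True

[.OO./XX..] X move#1: (0,0):-1/XOO./XX.., (0,3):-1/.OOX/XX.., (1,2):+1/.OO./XXX.*, (1,3):-1/.OO./XX.X
[.OO./XXX.] end (terminal -1, O#2); searched .OO./XX.. to 7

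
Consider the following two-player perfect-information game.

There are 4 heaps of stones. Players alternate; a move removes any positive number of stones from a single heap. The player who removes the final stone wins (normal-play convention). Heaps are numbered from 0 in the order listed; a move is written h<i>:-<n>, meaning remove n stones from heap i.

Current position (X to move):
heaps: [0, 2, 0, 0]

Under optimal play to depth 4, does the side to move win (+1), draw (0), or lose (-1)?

[(0,2,0,0)] X move#1: h1:-1:-1/(0,1,0,0), h1:-2:+1/(0,0,0,0)*
[(0,0,0,0)] end (terminal -1, O#2); searched (0,2,0,0) to 4

value((0,2,0,0), X) = +1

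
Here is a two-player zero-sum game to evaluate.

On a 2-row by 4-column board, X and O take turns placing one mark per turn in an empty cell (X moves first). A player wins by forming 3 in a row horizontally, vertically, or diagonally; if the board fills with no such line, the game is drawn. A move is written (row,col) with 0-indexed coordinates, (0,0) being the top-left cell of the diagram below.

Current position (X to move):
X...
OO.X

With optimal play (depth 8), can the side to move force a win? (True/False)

X winning at [X.../OO.X]: False

[X.../OO.X] X move#1: (0,1):-1/XX../OO.X, (0,2):-1/X.X./OO.X, (0,3):-1/X..X/OO.X, (1,2):+0/X.../OOXX*
[X.../OOXX] O move#2: (0,1):+0/XO../OOXX*, (0,2):+0/X.O./OOXX, (0,3):+0/X..O/OOXX
[XO../OOXX] X move#3: (0,2):+0/XOX./OOXX*, (0,3):+0/XO.X/OOXX
[XOX./OOXX] O move#4: (0,3):+0/XOXO/OOXX*
[XOXO/OOXX] end (terminal +0, X#5); searched X.../OO.X to 8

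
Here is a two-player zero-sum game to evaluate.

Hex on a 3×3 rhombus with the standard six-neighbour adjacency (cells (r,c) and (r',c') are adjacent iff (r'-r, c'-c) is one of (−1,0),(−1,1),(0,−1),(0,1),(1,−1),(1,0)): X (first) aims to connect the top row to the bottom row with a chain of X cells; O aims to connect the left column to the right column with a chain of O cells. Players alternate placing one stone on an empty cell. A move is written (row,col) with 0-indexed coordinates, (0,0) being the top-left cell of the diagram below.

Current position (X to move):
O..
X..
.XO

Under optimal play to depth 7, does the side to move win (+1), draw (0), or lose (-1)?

p1 X@[O../X../.XO]: (0,1)[OX./X../.XO]+1* (0,2)[O.X/X../.XO]+1 (1,1)[O../XX./.XO]+1 (1,2)[O../X.X/.XO]+1 (2,0)[O../X../XXO]+1
p2 O@[OX./X../.XO]: (0,2)[OXO/X../.XO]-1* (1,1)[OX./XO./.XO]-1 (1,2)[OX./X.O/.XO]-1 (2,0)[OX./X../OXO]-1
p3 X@[OXO/X../.XO]: (1,1)[OXO/XX./.XO]+1* (1,2)[OXO/X.X/.XO]+1 (2,0)[OXO/X../XXO]+1
p4 O@[OXO/XX./.XO] terminal -1; root [O../X../.XO] d7

value(O../X../.XO, X) = +1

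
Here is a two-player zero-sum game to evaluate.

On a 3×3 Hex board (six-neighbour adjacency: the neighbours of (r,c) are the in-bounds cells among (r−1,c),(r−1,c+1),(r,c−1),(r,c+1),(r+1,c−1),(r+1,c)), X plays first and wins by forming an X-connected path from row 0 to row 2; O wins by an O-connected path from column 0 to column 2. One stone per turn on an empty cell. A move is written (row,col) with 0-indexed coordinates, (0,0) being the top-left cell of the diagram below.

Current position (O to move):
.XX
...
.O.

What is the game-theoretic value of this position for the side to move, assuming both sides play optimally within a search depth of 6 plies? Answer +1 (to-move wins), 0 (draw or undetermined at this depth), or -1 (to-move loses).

[.XX/.../.O.] O move#1: (0,0):-1/OXX/.../.O., (1,0):+1/.XX/O../.O.*, (1,1):+1/.XX/.O./.O., (1,2):-1/.XX/..O/.O., (2,0):+1/.XX/.../OO., (2,2):-1/.XX/.../.OO
[.XX/O../.O.] X move#2: (0,0):-1/XXX/O../.O.*, (1,1):-1/.XX/OX./.O., (1,2):-1/.XX/O.X/.O., (2,0):-1/.XX/O../XO., (2,2):-1/.XX/O../.OX
[XXX/O../.O.] O move#3: (1,1):+1/XXX/OO./.O.*, (1,2):+1/XXX/O.O/.O., (2,0):+1/XXX/O../OO., (2,2):+1/XXX/O../.OO
[XXX/OO./.O.] X move#4: (1,2):-1/XXX/OOX/.O.*, (2,0):-1/XXX/OO./XO., (2,2):-1/XXX/OO./.OX
[XXX/OOX/.O.] O move#5: (2,0):-1/XXX/OOX/OO., (2,2):+1/XXX/OOX/.OO*
[XXX/OOX/.OO] end (terminal -1, X#6); searched .XX/.../.O. to 6

value(.XX/.../.O., O) = +1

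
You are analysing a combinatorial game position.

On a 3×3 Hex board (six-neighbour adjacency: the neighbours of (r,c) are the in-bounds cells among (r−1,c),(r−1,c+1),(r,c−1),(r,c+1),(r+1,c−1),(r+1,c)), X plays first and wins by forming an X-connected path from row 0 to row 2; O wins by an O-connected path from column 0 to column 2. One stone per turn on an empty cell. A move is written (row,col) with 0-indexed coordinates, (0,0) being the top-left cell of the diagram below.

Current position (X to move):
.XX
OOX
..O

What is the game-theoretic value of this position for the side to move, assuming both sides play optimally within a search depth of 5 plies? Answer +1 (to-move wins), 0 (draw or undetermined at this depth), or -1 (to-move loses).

ply 1, X at .XX/OOX/..O | (0,0)=-1→XXX/OOX/..O; (2,0)=-1→.XX/OOX/X.O; (2,1)=+1→.XX/OOX/.XO*
ply 2: .XX/OOX/.XO is terminal -1 (O); from .XX/OOX/..O depth 5

value(.XX/OOX/..O, X) = +1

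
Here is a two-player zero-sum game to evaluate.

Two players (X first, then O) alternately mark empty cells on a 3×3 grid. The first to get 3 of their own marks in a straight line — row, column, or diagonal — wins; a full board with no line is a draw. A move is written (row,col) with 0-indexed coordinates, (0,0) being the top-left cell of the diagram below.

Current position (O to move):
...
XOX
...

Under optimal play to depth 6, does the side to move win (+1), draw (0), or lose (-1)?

value(.../XOX/..., O) = +1

p1 O@[.../XOX/...]: (0,0)[O../XOX/...]+1* (0,1)[.O./XOX/...]+1 (0,2)[..O/XOX/...]+1 (2,0)[.../XOX/O..]+1 (2,1)[.../XOX/.O.]+1 (2,2)[.../XOX/..O]+1
p2 X@[O../XOX/...]: (0,1)[OX./XOX/...]-1* (0,2)[O.X/XOX/...]-1 (2,0)[O../XOX/X..]-1 (2,1)[O../XOX/.X.]-1 (2,2)[O../XOX/..X]-1
p3 O@[OX./XOX/...]: (0,2)[OXO/XOX/...]+1* (2,0)[OX./XOX/O..]+1 (2,1)[OX./XOX/.O.]+0 (2,2)[OX./XOX/..O]+1
p4 X@[OXO/XOX/...]: (2,0)[OXO/XOX/X..]-1* (2,1)[OXO/XOX/.X.]-1 (2,2)[OXO/XOX/..X]-1
p5 O@[OXO/XOX/X..]: (2,1)[OXO/XOX/XO.]+0 (2,2)[OXO/XOX/X.O]+1*
p6 X@[OXO/XOX/X.O] terminal -1; root [.../XOX/...] d6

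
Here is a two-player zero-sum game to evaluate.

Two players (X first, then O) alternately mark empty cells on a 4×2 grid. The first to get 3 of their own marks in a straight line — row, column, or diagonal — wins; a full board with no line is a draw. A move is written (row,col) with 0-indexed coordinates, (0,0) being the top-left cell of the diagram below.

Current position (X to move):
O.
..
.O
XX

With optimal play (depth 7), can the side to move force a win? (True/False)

X winning at [O./../.O/XX]: False

ply 1, X at O./../.O/XX | (0,1)=+0→OX/../.O/XX*; (1,0)=+0→O./X./.O/XX; (1,1)=+0→O./.X/.O/XX; (2,0)=+0→O./../XO/XX
ply 2, O at OX/../.O/XX | (1,0)=+0→OX/O./.O/XX*; (1,1)=+0→OX/.O/.O/XX; (2,0)=+0→OX/../OO/XX
ply 3, X at OX/O./.O/XX | (1,1)=-1→OX/OX/.O/XX; (2,0)=+0→OX/O./XO/XX*
ply 4, O at OX/O./XO/XX | (1,1)=+0→OX/OO/XO/XX*
ply 5: OX/OO/XO/XX is terminal +0 (X); from O./../.O/XX depth 7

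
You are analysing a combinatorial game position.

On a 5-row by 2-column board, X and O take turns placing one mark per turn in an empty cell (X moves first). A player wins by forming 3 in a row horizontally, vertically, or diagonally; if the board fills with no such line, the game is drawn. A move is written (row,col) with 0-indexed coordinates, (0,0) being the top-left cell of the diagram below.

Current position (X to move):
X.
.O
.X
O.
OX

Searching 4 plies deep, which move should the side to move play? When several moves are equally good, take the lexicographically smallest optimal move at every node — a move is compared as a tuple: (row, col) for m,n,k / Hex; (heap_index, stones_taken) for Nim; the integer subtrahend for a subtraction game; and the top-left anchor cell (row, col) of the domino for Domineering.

[X./.O/.X/O./OX] X move#1: (0,1):-1/XX/.O/.X/O./OX, (1,0):-1/X./XO/.X/O./OX, (2,0):+1/X./.O/XX/O./OX*, (3,1):+1/X./.O/.X/OX/OX
[X./.O/XX/O./OX] O move#2: (0,1):-1/XO/.O/XX/O./OX*, (1,0):-1/X./OO/XX/O./OX, (3,1):-1/X./.O/XX/OO/OX
[XO/.O/XX/O./OX] X move#3: (1,0):+1/XO/XO/XX/O./OX*, (3,1):+1/XO/.O/XX/OX/OX
[XO/XO/XX/O./OX] end (terminal -1, O#4); searched X./.O/.X/O./OX to 4

X's best at [X./.O/.X/O./OX]: (2,0)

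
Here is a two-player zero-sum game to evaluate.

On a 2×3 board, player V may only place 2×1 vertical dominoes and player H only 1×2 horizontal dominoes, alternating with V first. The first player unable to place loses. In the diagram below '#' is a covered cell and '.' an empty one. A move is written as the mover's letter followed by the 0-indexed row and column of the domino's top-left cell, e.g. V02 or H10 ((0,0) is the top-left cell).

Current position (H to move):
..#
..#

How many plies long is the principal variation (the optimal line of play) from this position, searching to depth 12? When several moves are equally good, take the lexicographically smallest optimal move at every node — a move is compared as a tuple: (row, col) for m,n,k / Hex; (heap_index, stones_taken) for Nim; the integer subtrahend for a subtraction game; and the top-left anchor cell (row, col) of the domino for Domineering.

[..#/..#] H move#1: H00:+1/###/..#*, H10:+1/..#/###
[###/..#] end (terminal -1, V#2); searched ..#/..# to 12

PV length from [..#/..#]: 1 ply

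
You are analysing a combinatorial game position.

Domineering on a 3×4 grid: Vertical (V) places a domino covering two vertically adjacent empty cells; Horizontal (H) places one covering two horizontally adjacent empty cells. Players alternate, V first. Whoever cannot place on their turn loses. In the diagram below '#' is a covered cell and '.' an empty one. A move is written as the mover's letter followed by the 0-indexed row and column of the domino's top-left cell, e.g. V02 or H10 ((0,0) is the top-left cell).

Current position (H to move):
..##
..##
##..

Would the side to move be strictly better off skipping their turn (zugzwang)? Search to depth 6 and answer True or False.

p1 H@[..##/..##/##..]: H00[####/..##/##..]+1* H10[..##/####/##..]+1 H22[..##/..##/####]-1
p2 V@[####/..##/##..] terminal -1; root [..##/..##/##..] d6
suppose H passes — search the same position with V to move:
pass> p1 V@[..##/..##/##..]: V00[#.##/#.##/##..]+1* V01[.###/.###/##..]+1
pass> p2 H@[#.##/#.##/##..]: H22[#.##/#.##/####]-1*
pass> p3 V@[#.##/#.##/####]: V01[####/####/####]+1*
pass> p4 H@[####/####/####] terminal -1; root [..##/..##/##..] d6
for H: play +1, pass -1

zugzwang(..##/..##/##.., H) = False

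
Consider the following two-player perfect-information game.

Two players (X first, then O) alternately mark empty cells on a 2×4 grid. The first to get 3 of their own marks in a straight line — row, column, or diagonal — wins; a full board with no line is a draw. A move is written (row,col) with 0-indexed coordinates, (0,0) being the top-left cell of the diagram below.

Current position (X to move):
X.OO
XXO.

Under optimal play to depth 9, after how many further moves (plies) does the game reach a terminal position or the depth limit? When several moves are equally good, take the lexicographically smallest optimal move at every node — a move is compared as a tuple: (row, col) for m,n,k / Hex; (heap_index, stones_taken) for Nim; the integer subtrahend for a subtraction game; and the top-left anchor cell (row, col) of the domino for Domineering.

ply 1, X at X.OO/XXO. | (0,1)=+0→XXOO/XXO.*; (1,3)=-1→X.OO/XXOX
ply 2, O at XXOO/XXO. | (1,3)=+0→XXOO/XXOO*
ply 3: XXOO/XXOO is terminal +0 (X); from X.OO/XXO. depth 9

PV length from [X.OO/XXO.]: 2 plies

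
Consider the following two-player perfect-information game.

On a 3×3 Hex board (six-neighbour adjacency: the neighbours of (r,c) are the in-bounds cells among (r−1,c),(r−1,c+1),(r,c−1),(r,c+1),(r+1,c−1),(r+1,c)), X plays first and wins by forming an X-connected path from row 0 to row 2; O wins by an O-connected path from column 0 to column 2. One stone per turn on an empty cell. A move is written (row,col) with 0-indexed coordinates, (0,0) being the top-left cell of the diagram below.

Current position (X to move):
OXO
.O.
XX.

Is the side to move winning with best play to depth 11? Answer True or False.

X winning at [OXO/.O./XX.]: True

p1 X@[OXO/.O./XX.]: (1,0)[OXO/XO./XX.]+1* (1,2)[OXO/.OX/XX.]-1 (2,2)[OXO/.O./XXX]-1
p2 O@[OXO/XO./XX.] terminal -1; root [OXO/.O./XX.] d11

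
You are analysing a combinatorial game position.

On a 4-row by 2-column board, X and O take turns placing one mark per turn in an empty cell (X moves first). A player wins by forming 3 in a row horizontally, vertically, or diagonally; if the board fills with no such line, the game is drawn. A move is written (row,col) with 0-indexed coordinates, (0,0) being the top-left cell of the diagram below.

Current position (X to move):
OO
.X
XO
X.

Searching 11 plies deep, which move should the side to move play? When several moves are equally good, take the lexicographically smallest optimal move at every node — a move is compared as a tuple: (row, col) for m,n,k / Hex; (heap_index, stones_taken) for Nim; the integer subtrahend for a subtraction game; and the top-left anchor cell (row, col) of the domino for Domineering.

X's best at [OO/.X/XO/X.]: (1,0)

p1 X@[OO/.X/XO/X.]: (1,0)[OO/XX/XO/X.]+1* (3,1)[OO/.X/XO/XX]+0
p2 O@[OO/XX/XO/X.] terminal -1; root [OO/.X/XO/X.] d11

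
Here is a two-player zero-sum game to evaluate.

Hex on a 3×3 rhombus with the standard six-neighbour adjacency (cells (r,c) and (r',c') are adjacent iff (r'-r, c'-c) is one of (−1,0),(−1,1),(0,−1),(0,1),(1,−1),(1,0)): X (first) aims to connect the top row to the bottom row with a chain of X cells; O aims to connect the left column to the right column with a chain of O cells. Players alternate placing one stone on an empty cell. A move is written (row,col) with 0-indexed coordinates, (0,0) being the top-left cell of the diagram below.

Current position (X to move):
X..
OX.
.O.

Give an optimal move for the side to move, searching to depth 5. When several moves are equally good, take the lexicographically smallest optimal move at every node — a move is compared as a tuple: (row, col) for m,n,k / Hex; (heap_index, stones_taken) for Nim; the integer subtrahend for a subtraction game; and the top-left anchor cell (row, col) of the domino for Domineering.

X's best at [X../OX./.O.]: (1,2)

ply 1, X at X../OX./.O. | (0,1)=-1→XX./OX./.O.; (0,2)=-1→X.X/OX./.O.; (1,2)=+1→X../OXX/.O.*; (2,0)=+1→X../OX./XO.; (2,2)=+1→X../OX./.OX
ply 2, O at X../OXX/.O. | (0,1)=-1→XO./OXX/.O.*; (0,2)=-1→X.O/OXX/.O.; (2,0)=-1→X../OXX/OO.; (2,2)=-1→X../OXX/.OO
ply 3, X at XO./OXX/.O. | (0,2)=+1→XOX/OXX/.O.*; (2,0)=-1→XO./OXX/XO.; (2,2)=-1→XO./OXX/.OX
ply 4, O at XOX/OXX/.O. | (2,0)=-1→XOX/OXX/OO.*; (2,2)=-1→XOX/OXX/.OO
ply 5, X at XOX/OXX/OO. | (2,2)=+1→XOX/OXX/OOX*
ply 6: XOX/OXX/OOX is terminal -1 (O); from X../OX./.O. depth 5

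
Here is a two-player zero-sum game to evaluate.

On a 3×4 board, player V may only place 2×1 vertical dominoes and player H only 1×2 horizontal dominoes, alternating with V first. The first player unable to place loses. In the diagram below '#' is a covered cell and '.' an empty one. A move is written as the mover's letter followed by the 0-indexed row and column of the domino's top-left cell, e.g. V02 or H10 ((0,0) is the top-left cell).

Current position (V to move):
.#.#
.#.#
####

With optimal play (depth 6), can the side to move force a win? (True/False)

p1 V@[.#.#/.#.#/####]: V00[##.#/##.#/####]+1* V02[.###/.###/####]+1
p2 H@[##.#/##.#/####] terminal -1; root [.#.#/.#.#/####] d6

V winning at [.#.#/.#.#/####]: True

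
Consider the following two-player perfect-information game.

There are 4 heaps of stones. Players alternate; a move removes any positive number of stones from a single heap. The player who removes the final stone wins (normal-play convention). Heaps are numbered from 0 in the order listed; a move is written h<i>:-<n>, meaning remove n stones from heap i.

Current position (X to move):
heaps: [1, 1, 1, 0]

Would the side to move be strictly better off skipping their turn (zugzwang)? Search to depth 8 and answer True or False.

zugzwang((1,1,1,0), X) = False

[(1,1,1,0)] X move#1: h0:-1:+1/(0,1,1,0)*, h1:-1:+1/(1,0,1,0), h2:-1:+1/(1,1,0,0)
[(0,1,1,0)] O move#2: h1:-1:-1/(0,0,1,0)*, h2:-1:-1/(0,1,0,0)
[(0,0,1,0)] X move#3: h2:-1:+1/(0,0,0,0)*
[(0,0,0,0)] end (terminal -1, O#4); searched (1,1,1,0) to 8
suppose X passes — search the same position with O to move:
pass> [(1,1,1,0)] O move#1: h0:-1:+1/(0,1,1,0)*, h1:-1:+1/(1,0,1,0), h2:-1:+1/(1,1,0,0)
pass> [(0,1,1,0)] X move#2: h1:-1:-1/(0,0,1,0)*, h2:-1:-1/(0,1,0,0)
pass> [(0,0,1,0)] O move#3: h2:-1:+1/(0,0,0,0)*
pass> [(0,0,0,0)] end (terminal -1, X#4); searched (1,1,1,0) to 8
for X: play +1, pass -1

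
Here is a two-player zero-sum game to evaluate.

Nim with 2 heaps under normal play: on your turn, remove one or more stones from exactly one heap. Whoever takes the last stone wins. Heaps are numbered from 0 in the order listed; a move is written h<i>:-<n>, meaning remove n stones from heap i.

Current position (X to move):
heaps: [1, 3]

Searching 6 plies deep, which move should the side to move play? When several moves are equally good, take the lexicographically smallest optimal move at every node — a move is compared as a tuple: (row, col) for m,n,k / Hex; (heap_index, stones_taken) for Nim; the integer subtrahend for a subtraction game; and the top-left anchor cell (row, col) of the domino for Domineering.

X's best at [(1,3)]: h1:-2

p1 X@[(1,3)]: h0:-1[(0,3)]-1 h1:-1[(1,2)]-1 h1:-2[(1,1)]+1* h1:-3[(1,0)]-1
p2 O@[(1,1)]: h0:-1[(0,1)]-1* h1:-1[(1,0)]-1
p3 X@[(0,1)]: h1:-1[(0,0)]+1*
p4 O@[(0,0)] terminal -1; root [(1,3)] d6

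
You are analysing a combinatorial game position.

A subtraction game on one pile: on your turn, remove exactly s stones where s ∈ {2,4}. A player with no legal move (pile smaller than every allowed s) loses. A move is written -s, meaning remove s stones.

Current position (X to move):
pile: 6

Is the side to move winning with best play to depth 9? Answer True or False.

[6] X move#1: -2:-1/4*, -4:-1/2
[4] O move#2: -2:-1/2, -4:+1/0*
[0] end (terminal -1, X#3); searched 6 to 9

X winning at [6]: False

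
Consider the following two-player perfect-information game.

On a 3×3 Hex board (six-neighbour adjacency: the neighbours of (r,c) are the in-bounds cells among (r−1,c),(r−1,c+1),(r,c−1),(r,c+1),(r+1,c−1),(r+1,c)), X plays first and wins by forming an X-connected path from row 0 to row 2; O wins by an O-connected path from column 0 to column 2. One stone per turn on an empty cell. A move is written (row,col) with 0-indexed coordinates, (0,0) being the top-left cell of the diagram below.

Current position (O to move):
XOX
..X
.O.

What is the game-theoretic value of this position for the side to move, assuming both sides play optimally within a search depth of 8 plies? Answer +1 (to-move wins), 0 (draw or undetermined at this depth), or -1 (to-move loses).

ply 1, O at XOX/..X/.O. | (1,0)=-1→XOX/O.X/.O.*; (1,1)=-1→XOX/.OX/.O.; (2,0)=-1→XOX/..X/OO.; (2,2)=-1→XOX/..X/.OO
ply 2, X at XOX/O.X/.O. | (1,1)=+1→XOX/OXX/.O.*; (2,0)=+1→XOX/O.X/XO.; (2,2)=+1→XOX/O.X/.OX
ply 3, O at XOX/OXX/.O. | (2,0)=-1→XOX/OXX/OO.*; (2,2)=-1→XOX/OXX/.OO
ply 4, X at XOX/OXX/OO. | (2,2)=+1→XOX/OXX/OOX*
ply 5: XOX/OXX/OOX is terminal -1 (O); from XOX/..X/.O. depth 8

value(XOX/..X/.O., O) = -1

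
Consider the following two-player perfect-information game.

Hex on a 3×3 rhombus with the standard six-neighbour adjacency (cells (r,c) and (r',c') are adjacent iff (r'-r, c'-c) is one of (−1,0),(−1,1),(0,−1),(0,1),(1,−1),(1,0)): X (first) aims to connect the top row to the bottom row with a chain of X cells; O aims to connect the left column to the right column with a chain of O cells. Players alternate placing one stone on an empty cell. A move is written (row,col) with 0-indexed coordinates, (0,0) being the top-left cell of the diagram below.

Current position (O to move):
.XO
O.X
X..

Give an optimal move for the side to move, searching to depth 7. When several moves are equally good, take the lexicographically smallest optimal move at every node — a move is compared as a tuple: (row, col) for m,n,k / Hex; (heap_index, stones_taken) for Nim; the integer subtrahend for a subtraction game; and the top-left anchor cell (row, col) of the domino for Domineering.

ply 1, O at .XO/O.X/X.. | (0,0)=-1→OXO/O.X/X..; (1,1)=+1→.XO/OOX/X..*; (2,1)=-1→.XO/O.X/XO.; (2,2)=-1→.XO/O.X/X.O
ply 2: .XO/OOX/X.. is terminal -1 (X); from .XO/O.X/X.. depth 7

O's best at [.XO/O.X/X..]: (1,1)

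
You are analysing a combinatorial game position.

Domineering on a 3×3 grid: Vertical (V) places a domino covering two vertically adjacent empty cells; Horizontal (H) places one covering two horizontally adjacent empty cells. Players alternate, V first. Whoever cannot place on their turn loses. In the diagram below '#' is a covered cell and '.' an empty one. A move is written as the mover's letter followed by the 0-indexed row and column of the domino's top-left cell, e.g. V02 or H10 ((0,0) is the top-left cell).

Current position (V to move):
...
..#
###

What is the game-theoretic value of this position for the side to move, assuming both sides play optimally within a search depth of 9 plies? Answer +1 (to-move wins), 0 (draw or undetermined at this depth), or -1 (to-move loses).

[.../..#/###] V move#1: V00:-1/#../#.#/###, V01:+1/.#./.##/###*
[.#./.##/###] end (terminal -1, H#2); searched .../..#/### to 9

value(.../..#/###, V) = +1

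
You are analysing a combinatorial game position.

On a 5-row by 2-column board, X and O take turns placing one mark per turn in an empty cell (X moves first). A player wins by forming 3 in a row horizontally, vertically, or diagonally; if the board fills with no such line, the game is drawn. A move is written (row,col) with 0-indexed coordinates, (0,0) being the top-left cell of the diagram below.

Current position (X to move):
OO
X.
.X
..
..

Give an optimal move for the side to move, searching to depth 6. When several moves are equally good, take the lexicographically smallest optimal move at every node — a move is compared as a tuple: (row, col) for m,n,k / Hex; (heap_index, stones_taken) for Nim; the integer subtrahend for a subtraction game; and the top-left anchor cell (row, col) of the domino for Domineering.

[OO/X./.X/../..] X move#1: (1,1):+0/OO/XX/.X/../.., (2,0):+1/OO/X./XX/../..*, (3,0):+1/OO/X./.X/X./.., (3,1):+1/OO/X./.X/.X/.., (4,0):+0/OO/X./.X/../X., (4,1):+0/OO/X./.X/../.X
[OO/X./XX/../..] O move#2: (1,1):-1/OO/XO/XX/../..*, (3,0):-1/OO/X./XX/O./.., (3,1):-1/OO/X./XX/.O/.., (4,0):-1/OO/X./XX/../O., (4,1):-1/OO/X./XX/../.O
[OO/XO/XX/../..] X move#3: (3,0):+1/OO/XO/XX/X./..*, (3,1):+1/OO/XO/XX/.X/.., (4,0):+0/OO/XO/XX/../X., (4,1):+1/OO/XO/XX/../.X
[OO/XO/XX/X./..] end (terminal -1, O#4); searched OO/X./.X/../.. to 6

X's best at [OO/X./.X/../..]: (2,0)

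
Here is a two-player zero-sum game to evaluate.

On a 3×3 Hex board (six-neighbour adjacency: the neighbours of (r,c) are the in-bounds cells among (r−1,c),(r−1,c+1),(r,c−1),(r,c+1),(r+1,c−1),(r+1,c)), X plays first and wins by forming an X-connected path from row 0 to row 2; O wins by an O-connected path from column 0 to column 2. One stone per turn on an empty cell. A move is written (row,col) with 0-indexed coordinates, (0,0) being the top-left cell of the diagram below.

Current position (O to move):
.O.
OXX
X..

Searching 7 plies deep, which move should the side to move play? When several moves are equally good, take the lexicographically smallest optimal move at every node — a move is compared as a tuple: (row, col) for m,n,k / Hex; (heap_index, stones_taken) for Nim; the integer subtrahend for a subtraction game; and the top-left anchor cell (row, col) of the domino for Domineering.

O's best at [.O./OXX/X..]: (0,2)

[.O./OXX/X..] O move#1: (0,0):-1/OO./OXX/X.., (0,2):+1/.OO/OXX/X..*, (2,1):-1/.O./OXX/XO., (2,2):-1/.O./OXX/X.O
[.OO/OXX/X..] end (terminal -1, X#2); searched .O./OXX/X.. to 7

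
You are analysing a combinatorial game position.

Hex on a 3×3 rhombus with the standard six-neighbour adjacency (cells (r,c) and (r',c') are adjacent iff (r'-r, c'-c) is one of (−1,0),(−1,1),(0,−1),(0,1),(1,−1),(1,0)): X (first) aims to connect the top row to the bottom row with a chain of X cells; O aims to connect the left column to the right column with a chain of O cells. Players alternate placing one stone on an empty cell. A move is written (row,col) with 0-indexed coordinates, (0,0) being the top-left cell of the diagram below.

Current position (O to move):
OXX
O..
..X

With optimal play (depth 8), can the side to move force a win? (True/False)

ply 1, O at OXX/O../..X | (1,1)=-1→OXX/OO./..X*; (1,2)=-1→OXX/O.O/..X; (2,0)=-1→OXX/O../O.X; (2,1)=-1→OXX/O../.OX
ply 2, X at OXX/OO./..X | (1,2)=+1→OXX/OOX/..X*; (2,0)=-1→OXX/OO./X.X; (2,1)=-1→OXX/OO./.XX
ply 3: OXX/OOX/..X is terminal -1 (O); from OXX/O../..X depth 8

O winning at [OXX/O../..X]: False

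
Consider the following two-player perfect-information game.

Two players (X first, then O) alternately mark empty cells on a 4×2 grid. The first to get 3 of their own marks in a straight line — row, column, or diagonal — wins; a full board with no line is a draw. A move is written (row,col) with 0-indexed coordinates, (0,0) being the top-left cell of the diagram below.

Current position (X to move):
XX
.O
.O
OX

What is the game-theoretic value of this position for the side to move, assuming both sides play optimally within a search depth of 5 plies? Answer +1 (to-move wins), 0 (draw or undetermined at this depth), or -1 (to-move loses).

ply 1, X at XX/.O/.O/OX | (1,0)=+0→XX/XO/.O/OX*; (2,0)=+0→XX/.O/XO/OX
ply 2, O at XX/XO/.O/OX | (2,0)=+0→XX/XO/OO/OX*
ply 3: XX/XO/OO/OX is terminal +0 (X); from XX/.O/.O/OX depth 5

value(XX/.O/.O/OX, X) = 0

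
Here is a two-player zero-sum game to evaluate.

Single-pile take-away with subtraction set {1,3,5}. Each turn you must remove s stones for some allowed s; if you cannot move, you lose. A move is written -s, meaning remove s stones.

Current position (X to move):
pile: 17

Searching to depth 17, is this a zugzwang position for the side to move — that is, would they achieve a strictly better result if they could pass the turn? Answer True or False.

ply 1, X at 17 | -1=+1→16*; -3=+1→14; -5=+1→12
ply 2, O at 16 | -1=-1→15*; -3=-1→13; -5=-1→11
ply 3, X at 15 | -1=+1→14*; -3=+1→12; -5=+1→10
ply 4, O at 14 | -1=-1→13*; -3=-1→11; -5=-1→9
ply 5, X at 13 | -1=+1→12*; -3=+1→10; -5=+1→8
ply 6, O at 12 | -1=-1→11*; -3=-1→9; -5=-1→7
ply 7, X at 11 | -1=+1→10*; -3=+1→8; -5=+1→6
ply 8, O at 10 | -1=-1→9*; -3=-1→7; -5=-1→5
ply 9, X at 9 | -1=+1→8*; -3=+1→6; -5=+1→4
ply 10, O at 8 | -1=-1→7*; -3=-1→5; -5=-1→3
ply 11, X at 7 | -1=+1→6*; -3=+1→4; -5=+1→2
ply 12, O at 6 | -1=-1→5*; -3=-1→3; -5=-1→1
ply 13, X at 5 | -1=+1→4*; -3=+1→2; -5=+1→0
ply 14, O at 4 | -1=-1→3*; -3=-1→1
ply 15, X at 3 | -1=+1→2*; -3=+1→0
ply 16, O at 2 | -1=-1→1*
ply 17, X at 1 | -1=+1→0*
ply 18: 0 is terminal -1 (O); from 17 depth 17
if X skipped the turn, O would face:
~ ply 1, O at 17 | -1=+1→16*; -3=+1→14; -5=+1→12
~ ply 2, X at 16 | -1=-1→15*; -3=-1→13; -5=-1→11
~ ply 3, O at 15 | -1=+1→14*; -3=+1→12; -5=+1→10
~ ply 4, X at 14 | -1=-1→13*; -3=-1→11; -5=-1→9
~ ply 5, O at 13 | -1=+1→12*; -3=+1→10; -5=+1→8
~ ply 6, X at 12 | -1=-1→11*; -3=-1→9; -5=-1→7
~ ply 7, O at 11 | -1=+1→10*; -3=+1→8; -5=+1→6
~ ply 8, X at 10 | -1=-1→9*; -3=-1→7; -5=-1→5
~ ply 9, O at 9 | -1=+1→8*; -3=+1→6; -5=+1→4
~ ply 10, X at 8 | -1=-1→7*; -3=-1→5; -5=-1→3
~ ply 11, O at 7 | -1=+1→6*; -3=+1→4; -5=+1→2
~ ply 12, X at 6 | -1=-1→5*; -3=-1→3; -5=-1→1
~ ply 13, O at 5 | -1=+1→4*; -3=+1→2; -5=+1→0
~ ply 14, X at 4 | -1=-1→3*; -3=-1→1
~ ply 15, O at 3 | -1=+1→2*; -3=+1→0
~ ply 16, X at 2 | -1=-1→1*
~ ply 17, O at 1 | -1=+1→0*
~ ply 18: 0 is terminal -1 (X); from 17 depth 17
compare (X): move=+1 vs pass=-1

zugzwang(17, X) = False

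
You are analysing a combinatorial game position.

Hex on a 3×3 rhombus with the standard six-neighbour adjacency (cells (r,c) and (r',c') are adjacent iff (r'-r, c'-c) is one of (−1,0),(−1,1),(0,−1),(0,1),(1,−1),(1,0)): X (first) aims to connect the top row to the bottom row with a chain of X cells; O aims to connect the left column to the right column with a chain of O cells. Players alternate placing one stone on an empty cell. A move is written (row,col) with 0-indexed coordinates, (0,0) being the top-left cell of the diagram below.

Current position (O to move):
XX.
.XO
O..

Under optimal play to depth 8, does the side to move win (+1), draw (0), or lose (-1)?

ply 1, O at XX./.XO/O.. | (0,2)=-1→XXO/.XO/O..; (1,0)=-1→XX./OXO/O..; (2,1)=+1→XX./.XO/OO.*; (2,2)=-1→XX./.XO/O.O
ply 2: XX./.XO/OO. is terminal -1 (X); from XX./.XO/O.. depth 8

value(XX./.XO/O.., O) = +1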